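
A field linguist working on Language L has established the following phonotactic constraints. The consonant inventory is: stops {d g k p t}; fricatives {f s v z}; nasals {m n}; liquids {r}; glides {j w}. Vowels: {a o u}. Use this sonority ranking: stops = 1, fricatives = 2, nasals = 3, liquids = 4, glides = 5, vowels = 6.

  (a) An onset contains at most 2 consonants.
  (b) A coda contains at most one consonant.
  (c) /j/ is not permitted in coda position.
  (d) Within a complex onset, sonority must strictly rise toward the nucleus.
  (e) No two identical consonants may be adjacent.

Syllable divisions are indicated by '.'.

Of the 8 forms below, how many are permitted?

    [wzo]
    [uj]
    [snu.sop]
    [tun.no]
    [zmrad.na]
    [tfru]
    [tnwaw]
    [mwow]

2

[wzo] — violates constraint (d): syllable 1 onset /wz/: /w/ (glide, 5) → /z/ (fricative, 2) does not rise → not permitted
[uj] — violates constraint (c): syllable 1 coda contains /j/ → not permitted
[snu.sop] — σ1 onset /sn/ (2→3 rises), coda /∅/ ok; σ2 onset /s/, coda /p/ ok → permitted
[tun.no] — violates constraint (e): adjacent identical consonants /nn/ → not permitted
[zmrad.na] — violates constraint (a): syllable 1 onset /zmr/ has 3 consonants (> 2) → not permitted
[tfru] — violates constraint (a): syllable 1 onset /tfr/ has 3 consonants (> 2) → not permitted
[tnwaw] — violates constraint (a): syllable 1 onset /tnw/ has 3 consonants (> 2) → not permitted
[mwow] — σ1 onset /mw/ (3→5 rises), coda /w/ ok → permitted
Permitted: [snu.sop], [mwow] → 2.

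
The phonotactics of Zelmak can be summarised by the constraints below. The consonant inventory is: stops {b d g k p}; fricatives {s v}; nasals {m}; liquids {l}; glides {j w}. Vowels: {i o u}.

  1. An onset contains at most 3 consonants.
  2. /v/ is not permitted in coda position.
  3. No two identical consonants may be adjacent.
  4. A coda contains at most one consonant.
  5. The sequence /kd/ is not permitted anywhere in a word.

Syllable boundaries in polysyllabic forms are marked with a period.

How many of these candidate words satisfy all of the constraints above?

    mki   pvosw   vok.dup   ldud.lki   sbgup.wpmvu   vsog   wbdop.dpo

mki — σ1 onset /mk/ (2C), coda /∅/ ok → licit
pvosw — violates constraint 4: syllable 1 coda /sw/ has 2 consonants (> 1) → illicit
vok.dup — violates constraint 5: contains banned sequence /kd/ → illicit
ldud.lki — σ1 onset /ld/ (2C), coda /d/ ok; σ2 onset /lk/ (2C), coda /∅/ ok → licit
sbgup.wpmvu — violates constraint 1: syllable 2 onset /wpmv/ has 4 consonants (> 3) → illicit
vsog — σ1 onset /vs/ (2C), coda /g/ ok → licit
wbdop.dpo — σ1 onset /wbd/ (3C), coda /p/ ok; σ2 onset /dp/ (2C), coda /∅/ ok → licit
Licit: mki, ldud.lki, vsog, wbdop.dpo → 4.

4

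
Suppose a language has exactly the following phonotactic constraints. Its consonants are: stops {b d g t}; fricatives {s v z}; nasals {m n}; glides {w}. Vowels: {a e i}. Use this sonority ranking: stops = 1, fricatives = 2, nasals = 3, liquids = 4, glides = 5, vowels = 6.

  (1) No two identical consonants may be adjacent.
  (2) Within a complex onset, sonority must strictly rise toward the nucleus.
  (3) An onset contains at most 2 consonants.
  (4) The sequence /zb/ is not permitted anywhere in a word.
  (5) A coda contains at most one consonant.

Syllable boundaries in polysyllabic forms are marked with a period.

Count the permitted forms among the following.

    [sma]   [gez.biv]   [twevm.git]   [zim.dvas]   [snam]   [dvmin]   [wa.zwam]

[sma] — σ1 onset /sm/ (2→3 rises), coda /∅/ ok → permitted
[gez.biv] — violates constraint 4: contains banned sequence /zb/ → not permitted
[twevm.git] — violates constraint 5: syllable 1 coda /vm/ has 2 consonants (> 1) → not permitted
[zim.dvas] — σ1 onset /z/, coda /m/ ok; σ2 onset /dv/ (1→2 rises), coda /s/ ok → permitted
[snam] — σ1 onset /sn/ (2→3 rises), coda /m/ ok → permitted
[dvmin] — violates constraint 3: syllable 1 onset /dvm/ has 3 consonants (> 2) → not permitted
[wa.zwam] — σ1 onset /w/, coda /∅/ ok; σ2 onset /zw/ (2→5 rises), coda /m/ ok → permitted
Permitted: [sma], [zim.dvas], [snam], [wa.zwam] → 4.

4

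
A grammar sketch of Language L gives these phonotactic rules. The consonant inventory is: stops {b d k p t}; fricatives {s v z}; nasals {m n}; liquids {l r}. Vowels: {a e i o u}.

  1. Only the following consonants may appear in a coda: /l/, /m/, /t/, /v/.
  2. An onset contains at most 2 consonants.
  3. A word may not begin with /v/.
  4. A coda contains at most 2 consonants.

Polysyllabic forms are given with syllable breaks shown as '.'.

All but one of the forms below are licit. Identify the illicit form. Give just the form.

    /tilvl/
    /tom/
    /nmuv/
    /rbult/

/tilvl/

/tilvl/ — violates constraint 4: syllable 1 coda /lvl/ has 3 consonants (> 2) → illicit
/tom/ — σ1 onset /t/, coda /m/ ok → licit
/nmuv/ — σ1 onset /nm/ (2C), coda /v/ ok → licit
/rbult/ — σ1 onset /rb/ (2C), coda /lt/ (2C) ok → licit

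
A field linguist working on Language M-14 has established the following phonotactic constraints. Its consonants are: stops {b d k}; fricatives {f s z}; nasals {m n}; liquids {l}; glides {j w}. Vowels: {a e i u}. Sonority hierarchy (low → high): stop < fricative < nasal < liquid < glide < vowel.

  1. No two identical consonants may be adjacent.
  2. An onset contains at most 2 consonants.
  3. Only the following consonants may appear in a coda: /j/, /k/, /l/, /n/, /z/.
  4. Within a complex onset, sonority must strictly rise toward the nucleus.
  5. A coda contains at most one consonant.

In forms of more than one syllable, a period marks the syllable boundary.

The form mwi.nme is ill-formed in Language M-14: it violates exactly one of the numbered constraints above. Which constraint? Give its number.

mwi.nme: syllable 2 onset /nm/: /n/ (nasal, 3) → /m/ (nasal, 3) does not rise.
This is a violation of constraint 4: "Within a complex onset, sonority must strictly rise toward the nucleus."
The remaining constraints (1, 2, 3, 5) are satisfied.

4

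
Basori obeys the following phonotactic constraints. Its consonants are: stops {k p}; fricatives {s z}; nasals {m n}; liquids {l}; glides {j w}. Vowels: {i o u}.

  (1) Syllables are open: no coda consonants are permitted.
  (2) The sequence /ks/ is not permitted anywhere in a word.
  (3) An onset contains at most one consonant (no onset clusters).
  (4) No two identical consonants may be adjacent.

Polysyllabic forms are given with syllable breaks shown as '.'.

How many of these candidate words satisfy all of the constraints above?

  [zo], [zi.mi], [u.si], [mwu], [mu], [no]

[zo] — σ1 onset /z/, coda /∅/ ok → licit
[zi.mi] — σ1 onset /z/, coda /∅/ ok; σ2 onset /m/, coda /∅/ ok → licit
[u.si] — σ1 onset /∅/, coda /∅/ ok; σ2 onset /s/, coda /∅/ ok → licit
[mwu] — violates constraint 3: syllable 1 onset /mw/ has 2 consonants (> 1) → illicit
[mu] — σ1 onset /m/, coda /∅/ ok → licit
[no] — σ1 onset /n/, coda /∅/ ok → licit
Licit: [zo], [zi.mi], [u.si], [mu], [no] → 5.

5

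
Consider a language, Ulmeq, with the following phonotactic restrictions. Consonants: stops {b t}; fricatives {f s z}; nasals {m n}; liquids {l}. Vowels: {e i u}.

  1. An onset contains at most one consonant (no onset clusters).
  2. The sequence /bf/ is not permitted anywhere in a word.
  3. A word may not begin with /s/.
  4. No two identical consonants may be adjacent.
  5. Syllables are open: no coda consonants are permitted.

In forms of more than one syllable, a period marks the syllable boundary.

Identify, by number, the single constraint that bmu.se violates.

1

bmu.se: syllable 1 onset /bm/ has 2 consonants (> 1).
This is a violation of constraint 1: "An onset contains at most one consonant (no onset clusters)."
The remaining constraints (2, 3, 4, 5) are satisfied.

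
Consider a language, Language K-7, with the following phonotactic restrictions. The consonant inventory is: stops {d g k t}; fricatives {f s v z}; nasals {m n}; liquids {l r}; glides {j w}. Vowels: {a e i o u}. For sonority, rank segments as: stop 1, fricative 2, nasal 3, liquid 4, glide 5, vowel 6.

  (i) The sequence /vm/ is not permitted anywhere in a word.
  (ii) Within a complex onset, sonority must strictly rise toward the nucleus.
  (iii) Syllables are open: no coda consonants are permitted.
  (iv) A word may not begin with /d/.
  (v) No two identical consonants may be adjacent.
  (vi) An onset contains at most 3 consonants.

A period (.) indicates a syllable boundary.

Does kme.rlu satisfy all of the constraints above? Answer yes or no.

no

kme.rlu — violates constraint (ii): syllable 2 onset /rl/: /r/ (liquid, 4) → /l/ (liquid, 4) does not rise → ill-formed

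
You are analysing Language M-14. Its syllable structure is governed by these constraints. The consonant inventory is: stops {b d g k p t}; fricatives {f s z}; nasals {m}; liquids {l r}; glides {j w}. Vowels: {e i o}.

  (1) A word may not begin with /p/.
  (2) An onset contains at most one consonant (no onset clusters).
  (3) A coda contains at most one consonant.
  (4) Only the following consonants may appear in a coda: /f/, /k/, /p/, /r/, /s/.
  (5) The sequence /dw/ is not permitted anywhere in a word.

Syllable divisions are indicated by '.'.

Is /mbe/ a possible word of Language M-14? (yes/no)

no

/mbe/ — violates constraint 2: syllable 1 onset /mb/ has 2 consonants (> 1) → not permitted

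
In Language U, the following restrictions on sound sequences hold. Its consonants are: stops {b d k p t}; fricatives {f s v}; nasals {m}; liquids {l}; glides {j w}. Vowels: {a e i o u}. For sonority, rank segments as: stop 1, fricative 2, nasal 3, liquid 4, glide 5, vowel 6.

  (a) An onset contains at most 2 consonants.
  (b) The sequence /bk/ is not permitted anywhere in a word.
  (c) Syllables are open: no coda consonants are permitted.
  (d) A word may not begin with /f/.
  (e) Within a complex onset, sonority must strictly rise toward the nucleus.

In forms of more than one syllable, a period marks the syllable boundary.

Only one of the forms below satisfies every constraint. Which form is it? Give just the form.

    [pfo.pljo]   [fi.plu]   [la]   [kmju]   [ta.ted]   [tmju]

[pfo.pljo] — violates constraint (a): syllable 2 onset /plj/ has 3 consonants (> 2) → phonotactically illegal
[fi.plu] — violates constraint (d): word begins with /f/ → phonotactically illegal
[la] — σ1 onset /l/, coda /∅/ ok → phonotactically legal
[kmju] — violates constraint (a): syllable 1 onset /kmj/ has 3 consonants (> 2) → phonotactically illegal
[ta.ted] — violates constraint (c): syllable 2 coda /d/ has 1 consonant (> 0) → phonotactically illegal
[tmju] — violates constraint (a): syllable 1 onset /tmj/ has 3 consonants (> 2) → phonotactically illegal

[la]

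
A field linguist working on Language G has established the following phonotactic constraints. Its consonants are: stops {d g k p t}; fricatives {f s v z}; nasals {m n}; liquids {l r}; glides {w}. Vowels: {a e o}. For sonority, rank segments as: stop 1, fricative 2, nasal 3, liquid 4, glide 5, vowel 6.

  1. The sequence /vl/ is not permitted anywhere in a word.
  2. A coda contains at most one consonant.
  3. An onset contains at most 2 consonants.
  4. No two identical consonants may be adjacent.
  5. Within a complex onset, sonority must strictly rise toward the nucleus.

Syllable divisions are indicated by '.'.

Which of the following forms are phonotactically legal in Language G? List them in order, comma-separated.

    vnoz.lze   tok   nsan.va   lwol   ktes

vnoz.lze — violates constraint 5: syllable 2 onset /lz/: /l/ (liquid, 4) → /z/ (fricative, 2) does not rise → phonotactically illegal
tok — σ1 onset /t/, coda /k/ ok → phonotactically legal
nsan.va — violates constraint 5: syllable 1 onset /ns/: /n/ (nasal, 3) → /s/ (fricative, 2) does not rise → phonotactically illegal
lwol — σ1 onset /lw/ (4→5 rises), coda /l/ ok → phonotactically legal
ktes — violates constraint 5: syllable 1 onset /kt/: /k/ (stop, 1) → /t/ (stop, 1) does not rise → phonotactically illegal

tok, lwol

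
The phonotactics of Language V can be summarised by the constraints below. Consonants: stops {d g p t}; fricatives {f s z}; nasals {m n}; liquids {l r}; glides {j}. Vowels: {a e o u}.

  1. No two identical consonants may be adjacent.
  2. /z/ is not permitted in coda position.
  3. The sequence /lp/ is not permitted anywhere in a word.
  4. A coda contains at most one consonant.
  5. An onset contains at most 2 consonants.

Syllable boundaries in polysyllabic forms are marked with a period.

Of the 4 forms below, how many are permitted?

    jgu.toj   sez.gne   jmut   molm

jgu.toj — σ1 onset /jg/ (2C), coda /∅/ ok; σ2 onset /t/, coda /j/ ok → permitted
sez.gne — violates constraint 2: syllable 1 coda contains /z/ → not permitted
jmut — σ1 onset /jm/ (2C), coda /t/ ok → permitted
molm — violates constraint 4: syllable 1 coda /lm/ has 2 consonants (> 1) → not permitted
Permitted: jgu.toj, jmut → 2.

2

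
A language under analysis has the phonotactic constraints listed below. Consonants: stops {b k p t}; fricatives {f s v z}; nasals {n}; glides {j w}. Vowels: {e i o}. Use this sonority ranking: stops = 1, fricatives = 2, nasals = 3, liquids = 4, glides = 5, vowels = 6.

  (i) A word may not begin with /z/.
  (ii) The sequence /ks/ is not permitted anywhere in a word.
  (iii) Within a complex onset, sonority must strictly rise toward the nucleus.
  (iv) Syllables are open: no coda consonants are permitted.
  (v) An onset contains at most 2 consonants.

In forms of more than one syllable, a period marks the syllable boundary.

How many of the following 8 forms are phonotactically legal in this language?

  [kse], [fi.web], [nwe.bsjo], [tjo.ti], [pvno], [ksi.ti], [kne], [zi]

[kse] — violates constraint (ii): contains banned sequence /ks/ → phonotactically illegal
[fi.web] — violates constraint (iv): syllable 2 coda /b/ has 1 consonant (> 0) → phonotactically illegal
[nwe.bsjo] — violates constraint (v): syllable 2 onset /bsj/ has 3 consonants (> 2) → phonotactically illegal
[tjo.ti] — σ1 onset /tj/ (1→5 rises), coda /∅/ ok; σ2 onset /t/, coda /∅/ ok → phonotactically legal
[pvno] — violates constraint (v): syllable 1 onset /pvn/ has 3 consonants (> 2) → phonotactically illegal
[ksi.ti] — violates constraint (ii): contains banned sequence /ks/ → phonotactically illegal
[kne] — σ1 onset /kn/ (1→3 rises), coda /∅/ ok → phonotactically legal
[zi] — violates constraint (i): word begins with /z/ → phonotactically illegal
Phonotactically legal: [tjo.ti], [kne] → 2.

2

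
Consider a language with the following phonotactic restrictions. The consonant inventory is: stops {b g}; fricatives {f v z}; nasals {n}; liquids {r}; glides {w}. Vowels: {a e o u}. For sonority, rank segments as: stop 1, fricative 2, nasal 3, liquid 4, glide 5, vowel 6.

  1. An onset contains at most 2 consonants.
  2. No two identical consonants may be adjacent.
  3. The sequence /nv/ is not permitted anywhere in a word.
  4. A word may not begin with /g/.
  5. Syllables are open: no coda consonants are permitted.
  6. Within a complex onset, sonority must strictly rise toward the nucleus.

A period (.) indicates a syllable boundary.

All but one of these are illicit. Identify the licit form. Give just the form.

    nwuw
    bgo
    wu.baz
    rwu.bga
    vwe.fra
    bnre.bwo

nwuw — violates constraint 5: syllable 1 coda /w/ has 1 consonant (> 0) → illicit
bgo — violates constraint 6: syllable 1 onset /bg/: /b/ (stop, 1) → /g/ (stop, 1) does not rise → illicit
wu.baz — violates constraint 5: syllable 2 coda /z/ has 1 consonant (> 0) → illicit
rwu.bga — violates constraint 6: syllable 2 onset /bg/: /b/ (stop, 1) → /g/ (stop, 1) does not rise → illicit
vwe.fra — σ1 onset /vw/ (2→5 rises), coda /∅/ ok; σ2 onset /fr/ (2→4 rises), coda /∅/ ok → licit
bnre.bwo — violates constraint 1: syllable 1 onset /bnr/ has 3 consonants (> 2) → illicit

vwe.fra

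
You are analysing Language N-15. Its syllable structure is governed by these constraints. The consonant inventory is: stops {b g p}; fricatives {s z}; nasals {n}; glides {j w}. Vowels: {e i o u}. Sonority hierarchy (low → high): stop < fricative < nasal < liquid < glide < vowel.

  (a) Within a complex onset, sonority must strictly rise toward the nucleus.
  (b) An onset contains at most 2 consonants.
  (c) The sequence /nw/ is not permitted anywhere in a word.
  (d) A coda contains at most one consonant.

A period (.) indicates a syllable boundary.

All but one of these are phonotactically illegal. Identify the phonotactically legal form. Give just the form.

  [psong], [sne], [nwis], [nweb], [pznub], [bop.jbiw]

[psong] — violates constraint (d): syllable 1 coda /ng/ has 2 consonants (> 1) → phonotactically illegal
[sne] — σ1 onset /sn/ (2→3 rises), coda /∅/ ok → phonotactically legal
[nwis] — violates constraint (c): contains banned sequence /nw/ → phonotactically illegal
[nweb] — violates constraint (c): contains banned sequence /nw/ → phonotactically illegal
[pznub] — violates constraint (b): syllable 1 onset /pzn/ has 3 consonants (> 2) → phonotactically illegal
[bop.jbiw] — violates constraint (a): syllable 2 onset /jb/: /j/ (glide, 5) → /b/ (stop, 1) does not rise → phonotactically illegal

[sne]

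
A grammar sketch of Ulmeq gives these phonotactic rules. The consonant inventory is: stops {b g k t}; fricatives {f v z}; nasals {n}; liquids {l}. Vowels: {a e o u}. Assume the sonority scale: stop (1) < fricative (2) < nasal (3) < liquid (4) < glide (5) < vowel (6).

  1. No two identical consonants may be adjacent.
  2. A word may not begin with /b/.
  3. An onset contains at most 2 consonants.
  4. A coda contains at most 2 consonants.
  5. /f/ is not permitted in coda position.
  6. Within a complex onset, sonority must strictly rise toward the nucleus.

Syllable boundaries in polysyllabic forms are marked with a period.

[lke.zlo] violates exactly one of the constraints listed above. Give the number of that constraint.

[lke.zlo]: syllable 1 onset /lk/: /l/ (liquid, 4) → /k/ (stop, 1) does not rise.
This is a violation of constraint 6: "Within a complex onset, sonority must strictly rise toward the nucleus."
The remaining constraints (1, 2, 3, 4, 5) are satisfied.

6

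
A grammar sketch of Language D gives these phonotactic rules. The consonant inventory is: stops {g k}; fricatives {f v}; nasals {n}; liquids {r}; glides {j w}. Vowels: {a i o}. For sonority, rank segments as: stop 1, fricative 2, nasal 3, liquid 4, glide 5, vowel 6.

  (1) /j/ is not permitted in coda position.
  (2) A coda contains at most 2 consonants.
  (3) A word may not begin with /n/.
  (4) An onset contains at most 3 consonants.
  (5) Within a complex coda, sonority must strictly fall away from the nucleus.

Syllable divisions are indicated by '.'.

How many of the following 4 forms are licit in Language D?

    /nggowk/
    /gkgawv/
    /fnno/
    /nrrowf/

/nggowk/ — violates constraint 3: word begins with /n/ → illicit
/gkgawv/ — σ1 onset /gkg/ (3C), coda /wv/ (5→2 falls) ok → licit
/fnno/ — σ1 onset /fnn/ (3C), coda /∅/ ok → licit
/nrrowf/ — violates constraint 3: word begins with /n/ → illicit
Licit: /gkgawv/, /fnno/ → 2.

2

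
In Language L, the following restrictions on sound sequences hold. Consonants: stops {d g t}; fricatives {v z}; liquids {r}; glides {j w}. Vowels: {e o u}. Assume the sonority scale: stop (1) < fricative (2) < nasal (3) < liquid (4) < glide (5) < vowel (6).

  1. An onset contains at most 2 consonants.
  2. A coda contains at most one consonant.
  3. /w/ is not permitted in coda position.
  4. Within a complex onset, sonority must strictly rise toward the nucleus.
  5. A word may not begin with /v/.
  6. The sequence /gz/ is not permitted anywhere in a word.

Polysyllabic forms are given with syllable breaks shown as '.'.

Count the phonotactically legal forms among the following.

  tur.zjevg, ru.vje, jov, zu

tur.zjevg — violates constraint 2: syllable 2 coda /vg/ has 2 consonants (> 1) → phonotactically illegal
ru.vje — σ1 onset /r/, coda /∅/ ok; σ2 onset /vj/ (2→5 rises), coda /∅/ ok → phonotactically legal
jov — σ1 onset /j/, coda /v/ ok → phonotactically legal
zu — σ1 onset /z/, coda /∅/ ok → phonotactically legal
Phonotactically legal: ru.vje, jov, zu → 3.

3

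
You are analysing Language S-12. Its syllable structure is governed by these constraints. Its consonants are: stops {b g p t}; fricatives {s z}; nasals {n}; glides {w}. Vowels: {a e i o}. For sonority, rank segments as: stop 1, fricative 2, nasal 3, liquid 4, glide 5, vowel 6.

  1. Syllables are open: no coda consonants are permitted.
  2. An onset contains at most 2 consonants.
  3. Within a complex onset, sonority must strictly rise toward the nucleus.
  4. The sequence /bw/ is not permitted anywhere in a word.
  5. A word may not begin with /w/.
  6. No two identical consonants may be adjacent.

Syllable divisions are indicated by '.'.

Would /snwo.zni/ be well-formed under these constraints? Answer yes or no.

no

/snwo.zni/ — violates constraint 2: syllable 1 onset /snw/ has 3 consonants (> 2) → ill-formed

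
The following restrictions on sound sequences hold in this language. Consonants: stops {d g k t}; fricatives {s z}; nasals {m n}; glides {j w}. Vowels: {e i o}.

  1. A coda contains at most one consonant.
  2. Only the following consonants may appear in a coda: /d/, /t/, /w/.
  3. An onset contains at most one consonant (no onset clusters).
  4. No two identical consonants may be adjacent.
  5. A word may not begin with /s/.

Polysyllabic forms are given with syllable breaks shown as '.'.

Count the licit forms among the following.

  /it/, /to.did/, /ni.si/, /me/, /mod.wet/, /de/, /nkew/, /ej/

6

/it/ — σ1 onset /∅/, coda /t/ ok → licit
/to.did/ — σ1 onset /t/, coda /∅/ ok; σ2 onset /d/, coda /d/ ok → licit
/ni.si/ — σ1 onset /n/, coda /∅/ ok; σ2 onset /s/, coda /∅/ ok → licit
/me/ — σ1 onset /m/, coda /∅/ ok → licit
/mod.wet/ — σ1 onset /m/, coda /d/ ok; σ2 onset /w/, coda /t/ ok → licit
/de/ — σ1 onset /d/, coda /∅/ ok → licit
/nkew/ — violates constraint 3: syllable 1 onset /nk/ has 2 consonants (> 1) → illicit
/ej/ — violates constraint 2: syllable 1 coda contains /j/, which is not a licensed coda consonant → illicit
Licit: /it/, /to.did/, /ni.si/, /me/, /mod.wet/, /de/ → 6.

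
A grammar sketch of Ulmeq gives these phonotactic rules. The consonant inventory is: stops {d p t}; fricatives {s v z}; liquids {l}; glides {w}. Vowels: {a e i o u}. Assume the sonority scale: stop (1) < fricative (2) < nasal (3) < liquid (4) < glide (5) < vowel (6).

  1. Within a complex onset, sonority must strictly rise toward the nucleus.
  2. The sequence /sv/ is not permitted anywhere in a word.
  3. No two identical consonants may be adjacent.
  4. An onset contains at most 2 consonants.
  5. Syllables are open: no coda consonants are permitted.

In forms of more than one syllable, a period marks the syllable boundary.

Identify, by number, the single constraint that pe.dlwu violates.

4

pe.dlwu: syllable 2 onset /dlw/ has 3 consonants (> 2).
This is a violation of constraint 4: "An onset contains at most 2 consonants."
The remaining constraints (1, 2, 3, 5) are satisfied.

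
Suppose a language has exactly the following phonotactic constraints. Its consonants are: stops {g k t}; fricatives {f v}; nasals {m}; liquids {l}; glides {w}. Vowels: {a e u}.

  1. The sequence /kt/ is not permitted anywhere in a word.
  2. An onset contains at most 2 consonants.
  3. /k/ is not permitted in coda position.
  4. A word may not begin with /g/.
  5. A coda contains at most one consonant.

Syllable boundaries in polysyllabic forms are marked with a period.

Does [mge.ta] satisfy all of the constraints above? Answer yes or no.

yes

[mge.ta] — σ1 onset /mg/ (2C), coda /∅/ ok; σ2 onset /t/, coda /∅/ ok → permitted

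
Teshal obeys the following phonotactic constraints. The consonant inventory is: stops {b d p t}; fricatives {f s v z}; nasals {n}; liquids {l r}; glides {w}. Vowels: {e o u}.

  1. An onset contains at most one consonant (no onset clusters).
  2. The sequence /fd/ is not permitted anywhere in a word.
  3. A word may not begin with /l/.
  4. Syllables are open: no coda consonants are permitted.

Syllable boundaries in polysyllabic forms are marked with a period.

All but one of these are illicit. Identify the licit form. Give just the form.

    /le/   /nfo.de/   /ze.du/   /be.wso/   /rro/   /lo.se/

/ze.du/

/le/ — violates constraint 3: word begins with /l/ → illicit
/nfo.de/ — violates constraint 1: syllable 1 onset /nf/ has 2 consonants (> 1) → illicit
/ze.du/ — σ1 onset /z/, coda /∅/ ok; σ2 onset /d/, coda /∅/ ok → licit
/be.wso/ — violates constraint 1: syllable 2 onset /ws/ has 2 consonants (> 1) → illicit
/rro/ — violates constraint 1: syllable 1 onset /rr/ has 2 consonants (> 1) → illicit
/lo.se/ — violates constraint 3: word begins with /l/ → illicit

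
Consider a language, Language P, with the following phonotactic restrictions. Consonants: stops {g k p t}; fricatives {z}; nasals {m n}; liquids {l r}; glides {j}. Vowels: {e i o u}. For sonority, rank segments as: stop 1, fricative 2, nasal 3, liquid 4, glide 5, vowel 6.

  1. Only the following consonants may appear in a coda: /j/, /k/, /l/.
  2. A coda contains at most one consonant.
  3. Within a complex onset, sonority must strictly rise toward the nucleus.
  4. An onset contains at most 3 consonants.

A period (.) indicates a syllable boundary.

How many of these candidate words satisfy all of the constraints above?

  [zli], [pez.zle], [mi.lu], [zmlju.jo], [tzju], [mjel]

4

[zli] — σ1 onset /zl/ (2→4 rises), coda /∅/ ok → licit
[pez.zle] — violates constraint 1: syllable 1 coda contains /z/, which is not a licensed coda consonant → illicit
[mi.lu] — σ1 onset /m/, coda /∅/ ok; σ2 onset /l/, coda /∅/ ok → licit
[zmlju.jo] — violates constraint 4: syllable 1 onset /zmlj/ has 4 consonants (> 3) → illicit
[tzju] — σ1 onset /tzj/ (1→2→5 rises), coda /∅/ ok → licit
[mjel] — σ1 onset /mj/ (3→5 rises), coda /l/ ok → licit
Licit: [zli], [mi.lu], [tzju], [mjel] → 4.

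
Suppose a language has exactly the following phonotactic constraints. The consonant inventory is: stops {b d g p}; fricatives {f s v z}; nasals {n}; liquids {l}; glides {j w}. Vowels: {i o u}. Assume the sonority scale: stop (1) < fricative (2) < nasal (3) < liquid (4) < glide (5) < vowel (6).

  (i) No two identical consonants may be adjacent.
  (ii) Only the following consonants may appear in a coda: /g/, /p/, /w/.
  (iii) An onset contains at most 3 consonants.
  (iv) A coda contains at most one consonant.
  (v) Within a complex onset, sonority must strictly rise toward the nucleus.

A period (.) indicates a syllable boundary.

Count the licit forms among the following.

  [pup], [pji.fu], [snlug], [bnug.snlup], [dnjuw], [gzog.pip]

[pup] — σ1 onset /p/, coda /p/ ok → licit
[pji.fu] — σ1 onset /pj/ (1→5 rises), coda /∅/ ok; σ2 onset /f/, coda /∅/ ok → licit
[snlug] — σ1 onset /snl/ (2→3→4 rises), coda /g/ ok → licit
[bnug.snlup] — σ1 onset /bn/ (1→3 rises), coda /g/ ok; σ2 onset /snl/ (2→3→4 rises), coda /p/ ok → licit
[dnjuw] — σ1 onset /dnj/ (1→3→5 rises), coda /w/ ok → licit
[gzog.pip] — σ1 onset /gz/ (1→2 rises), coda /g/ ok; σ2 onset /p/, coda /p/ ok → licit
Licit: [pup], [pji.fu], [snlug], [bnug.snlup], [dnjuw], [gzog.pip] → 6.

6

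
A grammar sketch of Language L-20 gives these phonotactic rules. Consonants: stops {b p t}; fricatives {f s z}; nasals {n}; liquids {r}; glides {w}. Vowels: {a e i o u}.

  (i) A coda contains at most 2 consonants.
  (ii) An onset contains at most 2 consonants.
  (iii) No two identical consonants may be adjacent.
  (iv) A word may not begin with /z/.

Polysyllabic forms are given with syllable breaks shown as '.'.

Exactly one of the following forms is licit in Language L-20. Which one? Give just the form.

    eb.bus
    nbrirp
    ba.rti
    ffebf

eb.bus — violates constraint (iii): adjacent identical consonants /bb/ → illicit
nbrirp — violates constraint (ii): syllable 1 onset /nbr/ has 3 consonants (> 2) → illicit
ba.rti — σ1 onset /b/, coda /∅/ ok; σ2 onset /rt/ (2C), coda /∅/ ok → licit
ffebf — violates constraint (iii): adjacent identical consonants /ff/ → illicit

ba.rti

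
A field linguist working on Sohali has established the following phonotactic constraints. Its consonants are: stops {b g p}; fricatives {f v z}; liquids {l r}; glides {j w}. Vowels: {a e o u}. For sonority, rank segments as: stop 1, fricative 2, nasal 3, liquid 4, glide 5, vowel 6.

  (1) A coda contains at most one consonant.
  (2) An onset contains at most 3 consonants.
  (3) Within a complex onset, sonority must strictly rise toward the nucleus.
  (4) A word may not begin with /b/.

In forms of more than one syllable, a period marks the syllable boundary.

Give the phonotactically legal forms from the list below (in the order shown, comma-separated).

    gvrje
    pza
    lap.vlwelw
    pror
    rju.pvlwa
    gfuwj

pza, pror

gvrje — violates constraint 2: syllable 1 onset /gvrj/ has 4 consonants (> 3) → phonotactically illegal
pza — σ1 onset /pz/ (1→2 rises), coda /∅/ ok → phonotactically legal
lap.vlwelw — violates constraint 1: syllable 2 coda /lw/ has 2 consonants (> 1) → phonotactically illegal
pror — σ1 onset /pr/ (1→4 rises), coda /r/ ok → phonotactically legal
rju.pvlwa — violates constraint 2: syllable 2 onset /pvlw/ has 4 consonants (> 3) → phonotactically illegal
gfuwj — violates constraint 1: syllable 1 coda /wj/ has 2 consonants (> 1) → phonotactically illegal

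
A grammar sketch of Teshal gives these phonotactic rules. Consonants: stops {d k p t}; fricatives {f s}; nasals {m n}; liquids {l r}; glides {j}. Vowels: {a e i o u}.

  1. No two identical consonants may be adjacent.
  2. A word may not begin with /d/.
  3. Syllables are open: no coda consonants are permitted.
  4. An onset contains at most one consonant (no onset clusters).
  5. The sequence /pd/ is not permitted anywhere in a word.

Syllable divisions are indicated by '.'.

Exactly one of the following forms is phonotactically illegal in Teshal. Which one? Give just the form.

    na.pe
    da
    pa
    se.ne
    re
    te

da

na.pe — σ1 onset /n/, coda /∅/ ok; σ2 onset /p/, coda /∅/ ok → phonotactically legal
da — violates constraint 2: word begins with /d/ → phonotactically illegal
pa — σ1 onset /p/, coda /∅/ ok → phonotactically legal
se.ne — σ1 onset /s/, coda /∅/ ok; σ2 onset /n/, coda /∅/ ok → phonotactically legal
re — σ1 onset /r/, coda /∅/ ok → phonotactically legal
te — σ1 onset /t/, coda /∅/ ok → phonotactically legal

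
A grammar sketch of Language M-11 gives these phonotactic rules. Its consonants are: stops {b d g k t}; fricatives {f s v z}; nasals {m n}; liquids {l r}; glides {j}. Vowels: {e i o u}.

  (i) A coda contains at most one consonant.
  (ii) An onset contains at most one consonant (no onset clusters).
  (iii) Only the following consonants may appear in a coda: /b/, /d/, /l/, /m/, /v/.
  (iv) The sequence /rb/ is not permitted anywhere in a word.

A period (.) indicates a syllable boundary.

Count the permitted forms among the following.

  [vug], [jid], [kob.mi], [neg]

2

[vug] — violates constraint (iii): syllable 1 coda contains /g/, which is not a licensed coda consonant → not permitted
[jid] — σ1 onset /j/, coda /d/ ok → permitted
[kob.mi] — σ1 onset /k/, coda /b/ ok; σ2 onset /m/, coda /∅/ ok → permitted
[neg] — violates constraint (iii): syllable 1 coda contains /g/, which is not a licensed coda consonant → not permitted
Permitted: [jid], [kob.mi] → 2.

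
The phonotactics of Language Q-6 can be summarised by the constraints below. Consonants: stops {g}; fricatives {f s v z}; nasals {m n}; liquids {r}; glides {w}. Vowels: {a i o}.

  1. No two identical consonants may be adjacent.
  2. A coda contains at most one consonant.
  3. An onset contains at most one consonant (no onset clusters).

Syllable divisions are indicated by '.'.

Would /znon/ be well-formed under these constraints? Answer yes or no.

/znon/ — violates constraint 3: syllable 1 onset /zn/ has 2 consonants (> 1) → ill-formed

no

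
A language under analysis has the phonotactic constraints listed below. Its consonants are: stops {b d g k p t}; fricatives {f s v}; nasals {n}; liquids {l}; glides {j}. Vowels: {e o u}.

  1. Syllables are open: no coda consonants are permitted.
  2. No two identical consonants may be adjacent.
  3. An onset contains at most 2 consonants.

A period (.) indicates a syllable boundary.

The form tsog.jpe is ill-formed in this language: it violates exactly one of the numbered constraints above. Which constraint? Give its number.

tsog.jpe: syllable 1 coda /g/ has 1 consonant (> 0).
This is a violation of constraint 1: "Syllables are open: no coda consonants are permitted."
The remaining constraints (2, 3) are satisfied.

1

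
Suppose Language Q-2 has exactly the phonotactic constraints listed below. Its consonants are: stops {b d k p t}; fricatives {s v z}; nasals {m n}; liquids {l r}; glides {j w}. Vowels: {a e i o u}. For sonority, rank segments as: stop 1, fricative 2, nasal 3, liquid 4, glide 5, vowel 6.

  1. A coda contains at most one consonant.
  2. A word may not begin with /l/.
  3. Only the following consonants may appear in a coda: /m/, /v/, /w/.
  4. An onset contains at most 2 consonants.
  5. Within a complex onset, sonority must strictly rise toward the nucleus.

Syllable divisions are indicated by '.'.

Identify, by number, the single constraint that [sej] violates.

[sej]: syllable 1 coda contains /j/, which is not a licensed coda consonant.
This is a violation of constraint 3: "Only the following consonants may appear in a coda: /m/, /v/, /w/."
The remaining constraints (1, 2, 4, 5) are satisfied.

3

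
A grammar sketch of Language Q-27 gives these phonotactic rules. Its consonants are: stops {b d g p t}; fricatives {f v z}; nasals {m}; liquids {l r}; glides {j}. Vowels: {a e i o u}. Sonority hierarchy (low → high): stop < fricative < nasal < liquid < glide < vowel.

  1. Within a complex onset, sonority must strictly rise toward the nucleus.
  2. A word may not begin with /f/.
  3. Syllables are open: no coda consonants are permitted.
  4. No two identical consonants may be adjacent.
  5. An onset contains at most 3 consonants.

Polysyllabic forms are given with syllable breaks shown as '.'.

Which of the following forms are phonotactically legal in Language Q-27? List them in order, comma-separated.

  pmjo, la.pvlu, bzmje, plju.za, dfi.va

pmjo — σ1 onset /pmj/ (1→3→5 rises), coda /∅/ ok → phonotactically legal
la.pvlu — σ1 onset /l/, coda /∅/ ok; σ2 onset /pvl/ (1→2→4 rises), coda /∅/ ok → phonotactically legal
bzmje — violates constraint 5: syllable 1 onset /bzmj/ has 4 consonants (> 3) → phonotactically illegal
plju.za — σ1 onset /plj/ (1→4→5 rises), coda /∅/ ok; σ2 onset /z/, coda /∅/ ok → phonotactically legal
dfi.va — σ1 onset /df/ (1→2 rises), coda /∅/ ok; σ2 onset /v/, coda /∅/ ok → phonotactically legal

pmjo, la.pvlu, plju.za, dfi.va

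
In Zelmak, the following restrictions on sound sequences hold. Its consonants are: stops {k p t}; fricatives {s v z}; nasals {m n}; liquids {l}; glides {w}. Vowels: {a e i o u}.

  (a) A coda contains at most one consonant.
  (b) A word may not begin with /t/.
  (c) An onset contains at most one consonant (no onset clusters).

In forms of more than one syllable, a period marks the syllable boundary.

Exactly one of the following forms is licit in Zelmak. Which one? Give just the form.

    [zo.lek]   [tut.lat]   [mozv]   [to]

[zo.lek] — σ1 onset /z/, coda /∅/ ok; σ2 onset /l/, coda /k/ ok → licit
[tut.lat] — violates constraint (b): word begins with /t/ → illicit
[mozv] — violates constraint (a): syllable 1 coda /zv/ has 2 consonants (> 1) → illicit
[to] — violates constraint (b): word begins with /t/ → illicit

[zo.lek]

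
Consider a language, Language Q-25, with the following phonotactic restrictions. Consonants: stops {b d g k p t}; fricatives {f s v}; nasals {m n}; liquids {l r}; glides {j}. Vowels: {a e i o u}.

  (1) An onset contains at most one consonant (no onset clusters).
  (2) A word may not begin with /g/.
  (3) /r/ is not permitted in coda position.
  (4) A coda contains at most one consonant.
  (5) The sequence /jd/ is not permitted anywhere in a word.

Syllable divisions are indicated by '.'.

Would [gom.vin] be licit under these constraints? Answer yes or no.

no

[gom.vin] — violates constraint 2: word begins with /g/ → illicit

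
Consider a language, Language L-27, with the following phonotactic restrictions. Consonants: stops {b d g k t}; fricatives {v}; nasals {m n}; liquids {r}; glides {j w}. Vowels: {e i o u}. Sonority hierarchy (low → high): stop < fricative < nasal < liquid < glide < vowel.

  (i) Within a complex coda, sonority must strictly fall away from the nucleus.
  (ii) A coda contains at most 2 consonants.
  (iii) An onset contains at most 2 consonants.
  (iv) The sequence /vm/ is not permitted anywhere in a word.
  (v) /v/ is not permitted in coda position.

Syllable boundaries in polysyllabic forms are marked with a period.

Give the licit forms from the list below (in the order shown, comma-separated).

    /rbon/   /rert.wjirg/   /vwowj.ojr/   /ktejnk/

/rbon/, /rert.wjirg/

/rbon/ — σ1 onset /rb/ (2C), coda /n/ ok → licit
/rert.wjirg/ — σ1 onset /r/, coda /rt/ (4→1 falls) ok; σ2 onset /wj/ (2C), coda /rg/ (4→1 falls) ok → licit
/vwowj.ojr/ — violates constraint (i): syllable 1 coda /wj/: /w/ (glide, 5) → /j/ (glide, 5) does not fall → illicit
/ktejnk/ — violates constraint (ii): syllable 1 coda /jnk/ has 3 consonants (> 2) → illicit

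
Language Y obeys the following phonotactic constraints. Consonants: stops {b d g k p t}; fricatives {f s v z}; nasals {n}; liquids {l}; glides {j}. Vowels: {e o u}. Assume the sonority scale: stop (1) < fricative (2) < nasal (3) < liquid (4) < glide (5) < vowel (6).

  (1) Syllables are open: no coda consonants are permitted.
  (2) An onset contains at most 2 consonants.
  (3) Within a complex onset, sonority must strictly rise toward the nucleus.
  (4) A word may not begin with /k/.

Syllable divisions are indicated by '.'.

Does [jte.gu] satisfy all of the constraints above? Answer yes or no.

no

[jte.gu] — violates constraint 3: syllable 1 onset /jt/: /j/ (glide, 5) → /t/ (stop, 1) does not rise → ill-formed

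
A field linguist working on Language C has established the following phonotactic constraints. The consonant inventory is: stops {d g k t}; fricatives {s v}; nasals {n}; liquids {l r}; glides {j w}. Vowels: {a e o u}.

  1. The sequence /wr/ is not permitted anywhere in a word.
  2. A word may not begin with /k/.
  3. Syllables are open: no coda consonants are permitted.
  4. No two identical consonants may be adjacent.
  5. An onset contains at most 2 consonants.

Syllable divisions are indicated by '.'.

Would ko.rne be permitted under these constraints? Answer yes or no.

ko.rne — violates constraint 2: word begins with /k/ → not permitted

no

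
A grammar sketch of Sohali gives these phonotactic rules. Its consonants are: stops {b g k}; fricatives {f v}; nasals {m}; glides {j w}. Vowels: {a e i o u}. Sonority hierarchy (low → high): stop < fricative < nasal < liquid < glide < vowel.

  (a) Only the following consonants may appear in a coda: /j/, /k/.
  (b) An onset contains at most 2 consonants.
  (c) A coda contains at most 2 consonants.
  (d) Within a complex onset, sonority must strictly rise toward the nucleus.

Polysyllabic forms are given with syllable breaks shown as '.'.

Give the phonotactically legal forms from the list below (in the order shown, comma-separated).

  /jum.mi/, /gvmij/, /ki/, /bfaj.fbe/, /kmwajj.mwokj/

/ki/

/jum.mi/ — violates constraint (a): syllable 1 coda contains /m/, which is not a licensed coda consonant → phonotactically illegal
/gvmij/ — violates constraint (b): syllable 1 onset /gvm/ has 3 consonants (> 2) → phonotactically illegal
/ki/ — σ1 onset /k/, coda /∅/ ok → phonotactically legal
/bfaj.fbe/ — violates constraint (d): syllable 2 onset /fb/: /f/ (fricative, 2) → /b/ (stop, 1) does not rise → phonotactically illegal
/kmwajj.mwokj/ — violates constraint (b): syllable 1 onset /kmw/ has 3 consonants (> 2) → phonotactically illegal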